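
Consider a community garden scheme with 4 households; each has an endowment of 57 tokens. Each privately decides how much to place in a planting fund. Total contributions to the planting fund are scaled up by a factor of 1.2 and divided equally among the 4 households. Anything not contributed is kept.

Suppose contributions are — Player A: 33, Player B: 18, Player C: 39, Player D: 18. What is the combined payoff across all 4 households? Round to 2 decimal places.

Total contributed: 33 + 18 + 39 + 18 = 108; total kept: 4 × 57 − 108 = 120.
The planting fund pays out 1.2 × 108 = 129.60 in aggregate.
Group total = 120 + 129.60 = 249.60.

249.60 tokens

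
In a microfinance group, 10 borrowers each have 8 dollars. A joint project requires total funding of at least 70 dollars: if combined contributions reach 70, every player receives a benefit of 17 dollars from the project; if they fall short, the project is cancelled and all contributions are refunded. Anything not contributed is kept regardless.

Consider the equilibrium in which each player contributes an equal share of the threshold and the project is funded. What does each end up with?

Equal share of the threshold: 70/10 = 7.
At this profile no one gains by cutting their contribution: any cut drops the total below 70, the project is cancelled, contributions are refunded, and the deviator ends with 8, which is less than 8 − 7 + 17 = 18. Contributing more than 7 just wastes the excess. So contributing exactly 7 is a best response.
Each player's payoff: 8 − 7 + 17 = 18.

18 dollars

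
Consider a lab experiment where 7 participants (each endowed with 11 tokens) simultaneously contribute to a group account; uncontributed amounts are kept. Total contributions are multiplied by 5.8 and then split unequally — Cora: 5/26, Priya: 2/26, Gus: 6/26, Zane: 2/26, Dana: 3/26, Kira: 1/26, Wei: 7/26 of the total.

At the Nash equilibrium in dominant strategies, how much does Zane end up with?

For player j, contributing a unit is worthwhile iff 5.8 × (j's share) ≥ 1, i.e. iff j's share is at least 0.1724.
Cora, Gus and Wei are above the threshold, contributing 11 each; the remaining 4 contribute 0. Total contributed: 33.
Zane keeps 11 and receives 5.8 × 33 × 2/26 = 14.72 from the group account, for a payoff of 25.72.

25.72 tokens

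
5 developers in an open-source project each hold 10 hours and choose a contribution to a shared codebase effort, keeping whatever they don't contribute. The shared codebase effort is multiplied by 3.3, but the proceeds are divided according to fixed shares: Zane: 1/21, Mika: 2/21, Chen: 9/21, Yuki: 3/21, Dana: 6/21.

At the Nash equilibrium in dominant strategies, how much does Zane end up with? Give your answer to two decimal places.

For player j, contributing a unit is worthwhile iff 3.3 × (j's share) ≥ 1, i.e. iff j's share is at least 0.3030.
The only share above 0.3030 is Chen's 9/21, contributing 10; the remaining 4 contribute 0. Total contributed: 10.
Zane keeps 10 and receives 3.3 × 10 × 1/21 = 1.57 from the shared codebase effort, for a payoff of 11.57.

11.57 hours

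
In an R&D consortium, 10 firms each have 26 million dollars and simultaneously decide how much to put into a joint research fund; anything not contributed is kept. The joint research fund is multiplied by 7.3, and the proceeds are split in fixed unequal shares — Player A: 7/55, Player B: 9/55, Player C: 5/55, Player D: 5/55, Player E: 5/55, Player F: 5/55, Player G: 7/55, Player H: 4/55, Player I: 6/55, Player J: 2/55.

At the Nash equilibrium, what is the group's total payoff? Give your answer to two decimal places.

A player with share s gets back 7.3·s per unit contributed, so full contribution is dominant for anyone with s > 1/7.3 = 0.1370 and zero contribution is dominant for anyone below.
Player B alone (share 9/55) is above the threshold, contributing 26; the remaining 9 contribute 0. Total contributed: 26.
The joint research fund pays out 7.3 × 26 = 189.80 in total (split across the unequal shares, but the aggregate is all that matters for the group sum).
The 9 free-riders keep 26 each, adding 234. Group total = 234 + 189.80 = 423.80.

423.80 million dollars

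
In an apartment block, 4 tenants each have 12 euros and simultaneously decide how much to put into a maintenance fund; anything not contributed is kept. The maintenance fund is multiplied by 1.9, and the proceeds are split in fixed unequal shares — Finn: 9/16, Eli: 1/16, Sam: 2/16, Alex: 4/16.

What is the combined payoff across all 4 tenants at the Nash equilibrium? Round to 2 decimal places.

Player j's private return per contributed unit is 1.9 × (j's share). Contributing is weakly dominant for j when that share is at least 1/1.9 = 0.5263, and contributing 0 is dominant otherwise.
The only share above 0.5263 is Finn's 9/16, contributing 12; the remaining 3 contribute 0. Total contributed: 12.
The maintenance fund pays out 1.9 × 12 = 22.80 in total (split across the unequal shares, but the aggregate is all that matters for the group sum).
The 3 free-riders keep 12 each, adding 36. Group total = 36 + 22.80 = 58.80.

58.80 euros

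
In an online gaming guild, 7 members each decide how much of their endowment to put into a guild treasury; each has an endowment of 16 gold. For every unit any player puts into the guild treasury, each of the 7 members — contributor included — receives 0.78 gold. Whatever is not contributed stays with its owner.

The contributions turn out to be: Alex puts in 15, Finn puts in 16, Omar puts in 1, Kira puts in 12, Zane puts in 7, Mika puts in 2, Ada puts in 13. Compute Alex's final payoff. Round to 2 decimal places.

Total contributed: 15 + 16 + 1 + 12 + 7 + 2 + 13 = 66.
Each receives 0.78 × 66 = 51.48 from the guild treasury.
Alex keeps 16 − 15 = 1, so Alex's payoff is 1 + 51.48 = 52.48.

52.48 gold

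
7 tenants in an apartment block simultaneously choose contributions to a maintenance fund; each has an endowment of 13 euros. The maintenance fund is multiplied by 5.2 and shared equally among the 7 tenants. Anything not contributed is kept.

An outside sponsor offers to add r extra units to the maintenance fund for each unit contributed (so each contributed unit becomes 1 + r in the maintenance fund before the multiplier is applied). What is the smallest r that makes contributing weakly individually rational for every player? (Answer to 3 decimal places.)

0.346

With matching at rate r, one contributed unit becomes (1 + r) in the maintenance fund and returns 5.2 × (1 + r) / 7 to the contributor.
Setting this equal to 1: 1 + r = 7/5.2 = 1.3462.
So the minimum matching rate is r = 1.3462 − 1 = 0.346.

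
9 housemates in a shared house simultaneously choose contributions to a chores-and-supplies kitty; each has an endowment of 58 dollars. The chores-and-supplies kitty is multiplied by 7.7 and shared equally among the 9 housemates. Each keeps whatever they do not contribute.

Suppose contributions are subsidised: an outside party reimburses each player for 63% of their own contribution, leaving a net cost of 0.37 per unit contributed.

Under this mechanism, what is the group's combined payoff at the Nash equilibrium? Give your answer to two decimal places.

4348.26 dollars

Under the mechanism each unit contributed yields (7.7/9) / 0.37 = 2.3123 back to its contributor per unit of net cost, which exceeds 1, making full contribution the dominant choice for everyone.
So the Nash equilibrium is full contribution by all 9; the group earns 9 × (58 × 0.63 + 7.7 × 58) = 4348.26.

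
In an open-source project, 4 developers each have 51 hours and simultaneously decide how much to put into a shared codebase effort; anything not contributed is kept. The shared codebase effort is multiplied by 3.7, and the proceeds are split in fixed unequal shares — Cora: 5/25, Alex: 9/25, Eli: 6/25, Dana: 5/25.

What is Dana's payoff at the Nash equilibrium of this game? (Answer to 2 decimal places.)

Player j's private return per contributed unit is 3.7 × (j's share). Contributing is weakly dominant for j when that share is at least 1/3.7 = 0.2703, and contributing 0 is dominant otherwise.
Alex alone (share 9/25) is above the threshold, contributing 51; the remaining 3 contribute 0. Total contributed: 51.
Dana keeps 51 and receives 3.7 × 51 × 5/25 = 37.74 from the shared codebase effort, for a payoff of 88.74.

88.74 hours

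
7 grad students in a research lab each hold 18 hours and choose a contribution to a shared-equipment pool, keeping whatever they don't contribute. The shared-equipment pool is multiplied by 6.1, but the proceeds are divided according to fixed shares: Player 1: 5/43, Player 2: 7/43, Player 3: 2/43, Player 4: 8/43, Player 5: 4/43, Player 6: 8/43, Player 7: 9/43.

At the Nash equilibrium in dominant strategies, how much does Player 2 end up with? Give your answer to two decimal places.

Each unit j contributes comes back to j as 6.1 × (j's share), so j prefers to contribute only if that share exceeds 1/6.1 = 0.1639; otherwise keeping the unit dominates.
The shares above 0.1639 belong to Player 4, Player 6 and Player 7, contributing 18 each; the remaining 4 contribute 0. Total contributed: 54.
Player 2 keeps 18 and receives 6.1 × 54 × 7/43 = 53.62 from the shared-equipment pool, for a payoff of 71.62.

71.62 hours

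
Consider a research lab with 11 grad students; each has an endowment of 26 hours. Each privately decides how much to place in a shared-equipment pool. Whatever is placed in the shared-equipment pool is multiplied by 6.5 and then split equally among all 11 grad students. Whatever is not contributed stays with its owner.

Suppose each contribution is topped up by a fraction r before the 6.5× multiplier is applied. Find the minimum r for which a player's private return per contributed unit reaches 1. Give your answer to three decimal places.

0.692

With matching at rate r, one contributed unit becomes (1 + r) in the shared-equipment pool and returns 6.5 × (1 + r) / 11 to the contributor.
Setting this equal to 1: 1 + r = 11/6.5 = 1.6923.
So the minimum matching rate is r = 1.6923 − 1 = 0.692.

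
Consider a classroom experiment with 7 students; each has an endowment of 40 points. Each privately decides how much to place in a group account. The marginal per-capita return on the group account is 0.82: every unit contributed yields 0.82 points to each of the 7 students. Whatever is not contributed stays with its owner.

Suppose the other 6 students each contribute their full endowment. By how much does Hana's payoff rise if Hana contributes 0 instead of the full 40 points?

Switching from a contribution of 40 to 0 lets Hana keep an extra 40 points, but lowers the group account by 40, which costs Hana their own share of that drop: 0.82 × 40 = 32.80.
Net gain = 40 − 32.80 = 7.20. The private return per contributed unit (0.82) is below 1, so free-riding is indeed the best response regardless of what the others do.

7.20 points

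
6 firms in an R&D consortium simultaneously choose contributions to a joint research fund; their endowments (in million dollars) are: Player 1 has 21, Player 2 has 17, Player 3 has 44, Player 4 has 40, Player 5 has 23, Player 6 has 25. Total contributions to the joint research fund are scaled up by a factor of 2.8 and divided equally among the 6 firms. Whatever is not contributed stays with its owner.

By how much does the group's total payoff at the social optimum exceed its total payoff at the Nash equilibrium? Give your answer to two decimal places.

306.00 million dollars

The private return per contributed unit is 2.8/6 = 0.4667 < 1 for every player regardless of endowment, so the Nash equilibrium is zero contribution and the group total is Σ E_j = 21 + 17 + 44 + 40 + 23 + 25 = 170.
Each contributed unit returns 2.800 to the group, so the social optimum is full contribution by everyone: group total = 2.800 × 170 = 476.00.
Efficiency loss = (2.800 − 1) × 170 = 306.00.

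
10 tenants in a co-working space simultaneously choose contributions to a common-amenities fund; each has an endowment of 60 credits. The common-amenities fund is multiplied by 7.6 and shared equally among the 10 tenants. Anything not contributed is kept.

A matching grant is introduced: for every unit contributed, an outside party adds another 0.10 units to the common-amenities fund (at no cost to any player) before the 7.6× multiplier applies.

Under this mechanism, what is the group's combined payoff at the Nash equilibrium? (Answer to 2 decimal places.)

The effective private return is 7.6 × 1.10 / 10 = 0.8360, which is still under 1, so the mechanism doesn't change anyone's dominant strategy: zero contribution.
At the Nash equilibrium no one contributes; group total payoff = 10 × 60 = 600.

600.00 credits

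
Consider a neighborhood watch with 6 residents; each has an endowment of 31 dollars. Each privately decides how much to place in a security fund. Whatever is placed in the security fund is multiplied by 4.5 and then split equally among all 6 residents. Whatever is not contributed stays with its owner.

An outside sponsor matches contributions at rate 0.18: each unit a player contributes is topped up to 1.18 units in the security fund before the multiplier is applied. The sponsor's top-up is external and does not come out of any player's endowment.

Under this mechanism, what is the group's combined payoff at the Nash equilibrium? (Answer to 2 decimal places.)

186.00 dollars

With the mechanism, a contributed unit returns 4.5 × 1.18 / 6 = 0.8850 per unit of net cost — still below 1 — so contributing 0 remains dominant for every player.
At the Nash equilibrium no one contributes; group total payoff = 6 × 31 = 186.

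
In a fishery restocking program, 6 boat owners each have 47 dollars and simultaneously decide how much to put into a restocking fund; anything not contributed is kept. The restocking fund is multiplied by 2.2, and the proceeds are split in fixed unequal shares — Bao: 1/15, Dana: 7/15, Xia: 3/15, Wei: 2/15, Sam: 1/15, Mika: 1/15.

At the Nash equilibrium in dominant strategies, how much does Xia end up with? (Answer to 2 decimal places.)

A player with share s gets back 2.2·s per unit contributed, so full contribution is dominant for anyone with s > 1/2.2 = 0.4545 and zero contribution is dominant for anyone below.
Only Dana (7/15) clears that bar, contributing 47; the remaining 5 contribute 0. Total contributed: 47.
Xia keeps 47 and receives 2.2 × 47 × 3/15 = 20.68 from the restocking fund, for a payoff of 67.68.

67.68 dollars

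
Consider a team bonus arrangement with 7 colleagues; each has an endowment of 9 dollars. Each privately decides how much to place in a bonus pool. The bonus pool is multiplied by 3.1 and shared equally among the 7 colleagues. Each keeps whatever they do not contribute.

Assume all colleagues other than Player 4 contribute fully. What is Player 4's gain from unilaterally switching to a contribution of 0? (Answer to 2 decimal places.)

5.01 dollars

Switching from a contribution of 9 to 0 lets Player 4 keep an extra 9 dollars, but lowers the bonus pool by 9, which costs Player 4 their own share of that drop: 3.1/7 × 9 = 3.99.
Net gain = 9 − 3.99 = 5.01. The private return per contributed unit (0.4429) is below 1, so free-riding is indeed the best response regardless of what the others do.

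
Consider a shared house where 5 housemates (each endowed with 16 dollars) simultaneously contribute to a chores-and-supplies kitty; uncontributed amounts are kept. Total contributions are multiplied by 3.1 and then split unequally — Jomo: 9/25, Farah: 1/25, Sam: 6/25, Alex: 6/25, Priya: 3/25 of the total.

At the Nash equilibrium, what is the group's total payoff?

113.60 dollars

For player j, contributing a unit is worthwhile iff 3.1 × (j's share) ≥ 1, i.e. iff j's share is at least 0.3226.
Jomo alone (share 9/25) is above the threshold, contributing 16; the remaining 4 contribute 0. Total contributed: 16.
The chores-and-supplies kitty pays out 3.1 × 16 = 49.60 in total (split across the unequal shares, but the aggregate is all that matters for the group sum).
The 4 free-riders keep 16 each, adding 64. Group total = 64 + 49.60 = 113.60.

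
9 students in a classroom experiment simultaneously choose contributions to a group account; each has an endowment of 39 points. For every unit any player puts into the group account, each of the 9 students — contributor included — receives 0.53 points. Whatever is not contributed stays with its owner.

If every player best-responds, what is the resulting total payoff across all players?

The private return per contributed unit is 0.53 < 1, so contributing 0 is dominant for every player. At the Nash equilibrium everyone keeps their 39, and the group total is 9 × 39 = 351.

351.00 points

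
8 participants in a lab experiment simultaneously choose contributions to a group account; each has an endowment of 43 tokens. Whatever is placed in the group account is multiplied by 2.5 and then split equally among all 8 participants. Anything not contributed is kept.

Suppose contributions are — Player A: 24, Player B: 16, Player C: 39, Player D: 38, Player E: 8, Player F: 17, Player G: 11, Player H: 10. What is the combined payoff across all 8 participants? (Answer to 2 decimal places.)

588.50 tokens

Total contributed: 24 + 16 + 39 + 38 + 8 + 17 + 11 + 10 = 163; total kept: 8 × 43 − 163 = 181.
The group account pays out 2.5 × 163 = 407.50 in aggregate.
Group total = 181 + 407.50 = 588.50.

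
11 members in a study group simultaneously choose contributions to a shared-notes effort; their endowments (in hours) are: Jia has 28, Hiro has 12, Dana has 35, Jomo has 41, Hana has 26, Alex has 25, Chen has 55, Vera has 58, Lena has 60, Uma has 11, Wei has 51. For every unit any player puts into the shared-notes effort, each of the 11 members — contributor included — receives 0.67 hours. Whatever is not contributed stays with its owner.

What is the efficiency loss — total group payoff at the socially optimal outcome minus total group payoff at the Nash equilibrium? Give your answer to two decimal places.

2560.74 hours

The private return per contributed unit is 0.67 < 1 for everyone, so the Nash equilibrium is zero contribution and the group total is Σ E_j = 28 + 12 + 35 + 41 + 26 + 25 + 55 + 58 + 60 + 11 + 51 = 402.
Each contributed unit returns 7.370 to the group, so the social optimum is full contribution by everyone: group total = 7.370 × 402 = 2962.74.
Efficiency loss = (7.370 − 1) × 402 = 2560.74.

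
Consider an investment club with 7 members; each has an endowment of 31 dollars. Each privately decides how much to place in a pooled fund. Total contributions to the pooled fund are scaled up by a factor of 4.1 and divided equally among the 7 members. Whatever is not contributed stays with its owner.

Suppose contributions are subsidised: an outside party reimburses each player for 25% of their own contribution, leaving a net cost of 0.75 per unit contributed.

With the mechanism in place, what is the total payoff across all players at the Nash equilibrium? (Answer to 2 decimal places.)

217.00 dollars

Even with the mechanism, each unit contributed returns only (4.1/7) / 0.75 = 0.7810 per unit of net cost, so contributing nothing is still dominant.
Everyone keeps their endowment and the group total is 7 × 31 = 217.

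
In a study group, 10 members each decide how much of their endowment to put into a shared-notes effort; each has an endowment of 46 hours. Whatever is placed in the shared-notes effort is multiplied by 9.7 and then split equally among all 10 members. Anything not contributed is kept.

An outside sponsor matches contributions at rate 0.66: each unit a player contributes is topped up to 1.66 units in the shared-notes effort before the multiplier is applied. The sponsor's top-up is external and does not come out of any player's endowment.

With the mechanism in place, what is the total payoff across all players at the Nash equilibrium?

Under the mechanism each unit contributed yields 9.7 × 1.66 / 10 = 1.6102 back to its contributor per unit of net cost, which exceeds 1, making full contribution the dominant choice for everyone.
At the Nash equilibrium everyone contributes 46. Group total payoff = 9.7 × 1.66 × 460 = 7406.92.

7406.92 hours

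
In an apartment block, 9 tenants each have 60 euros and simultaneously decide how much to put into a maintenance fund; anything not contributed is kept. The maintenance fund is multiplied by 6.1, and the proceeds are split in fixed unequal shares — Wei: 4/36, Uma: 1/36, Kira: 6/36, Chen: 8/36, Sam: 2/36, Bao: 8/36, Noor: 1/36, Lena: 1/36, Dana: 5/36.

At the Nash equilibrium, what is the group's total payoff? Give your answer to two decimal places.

Player j's private return per contributed unit is 6.1 × (j's share). Contributing is weakly dominant for j when that share is at least 1/6.1 = 0.1639, and contributing 0 is dominant otherwise.
Kira, Chen and Bao clear that bar, contributing 60 each; the remaining 6 contribute 0. Total contributed: 180.
The maintenance fund pays out 6.1 × 180 = 1098.00 in total (split across the unequal shares, but the aggregate is all that matters for the group sum).
The 6 free-riders keep 60 each, adding 360. Group total = 360 + 1098.00 = 1458.00.

1458.00 euros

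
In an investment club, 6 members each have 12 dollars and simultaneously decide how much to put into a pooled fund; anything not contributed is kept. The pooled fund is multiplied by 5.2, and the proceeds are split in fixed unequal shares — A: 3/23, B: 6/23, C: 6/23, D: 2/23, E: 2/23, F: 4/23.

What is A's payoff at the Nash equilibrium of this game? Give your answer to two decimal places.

28.28 dollars

Player j's private return per contributed unit is 5.2 × (j's share). Contributing is weakly dominant for j when that share is at least 1/5.2 = 0.1923, and contributing 0 is dominant otherwise.
B and C clear that bar, contributing 12 each; the remaining 4 contribute 0. Total contributed: 24.
A keeps 12 and receives 5.2 × 24 × 3/23 = 16.28 from the pooled fund, for a payoff of 28.28.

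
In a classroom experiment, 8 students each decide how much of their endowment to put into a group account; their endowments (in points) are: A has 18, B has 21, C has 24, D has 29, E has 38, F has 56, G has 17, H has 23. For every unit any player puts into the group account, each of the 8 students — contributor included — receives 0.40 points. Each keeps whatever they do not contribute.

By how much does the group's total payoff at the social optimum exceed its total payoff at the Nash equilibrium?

497.20 points

The private return per contributed unit is 0.40 < 1 for everyone, so the Nash equilibrium is zero contribution and the group total is Σ E_j = 18 + 21 + 24 + 29 + 38 + 56 + 17 + 23 = 226.
Each contributed unit returns 3.200 to the group, so the social optimum is full contribution by everyone: group total = 3.200 × 226 = 723.20.
Efficiency loss = (3.200 − 1) × 226 = 497.20.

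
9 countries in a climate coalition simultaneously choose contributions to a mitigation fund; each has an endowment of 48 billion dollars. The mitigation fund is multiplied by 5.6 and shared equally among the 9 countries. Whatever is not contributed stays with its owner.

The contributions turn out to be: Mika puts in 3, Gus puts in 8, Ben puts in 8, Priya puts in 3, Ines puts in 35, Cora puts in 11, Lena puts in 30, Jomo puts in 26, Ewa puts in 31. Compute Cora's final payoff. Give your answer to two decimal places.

Total contributed: 3 + 8 + 8 + 3 + 35 + 11 + 30 + 26 + 31 = 155.
Each receives 5.6 × 155 / 9 = 96.44 from the mitigation fund.
Cora keeps 48 − 11 = 37, so Cora's payoff is 37 + 96.44 = 133.44.

133.44 billion dollars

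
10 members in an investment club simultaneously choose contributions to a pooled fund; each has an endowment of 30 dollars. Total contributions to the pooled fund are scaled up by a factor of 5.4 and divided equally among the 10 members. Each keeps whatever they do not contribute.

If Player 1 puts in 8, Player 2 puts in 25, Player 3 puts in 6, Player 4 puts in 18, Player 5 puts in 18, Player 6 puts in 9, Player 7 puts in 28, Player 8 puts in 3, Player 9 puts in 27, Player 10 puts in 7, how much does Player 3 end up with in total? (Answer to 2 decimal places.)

104.46 dollars

Total contributed: 8 + 25 + 6 + 18 + 18 + 9 + 28 + 3 + 27 + 7 = 149.
Each receives 5.4 × 149 / 10 = 80.46 from the pooled fund.
Player 3 keeps 30 − 6 = 24, so Player 3's payoff is 24 + 80.46 = 104.46.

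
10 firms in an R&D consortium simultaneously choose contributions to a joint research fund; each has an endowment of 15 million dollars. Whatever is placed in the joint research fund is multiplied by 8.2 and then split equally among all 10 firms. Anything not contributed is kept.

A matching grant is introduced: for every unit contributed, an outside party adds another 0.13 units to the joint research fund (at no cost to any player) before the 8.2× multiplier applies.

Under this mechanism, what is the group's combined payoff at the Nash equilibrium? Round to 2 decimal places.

The effective private return is 8.2 × 1.13 / 10 = 0.9266, which is still under 1, so the mechanism doesn't change anyone's dominant strategy: zero contribution.
At the Nash equilibrium no one contributes; group total payoff = 10 × 15 = 150.

150.00 million dollars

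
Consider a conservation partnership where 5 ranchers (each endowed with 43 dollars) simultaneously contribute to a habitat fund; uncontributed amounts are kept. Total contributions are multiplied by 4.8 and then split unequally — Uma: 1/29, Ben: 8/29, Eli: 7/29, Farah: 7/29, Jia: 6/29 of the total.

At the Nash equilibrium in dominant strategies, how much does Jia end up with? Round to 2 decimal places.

A player with share s gets back 4.8·s per unit contributed, so full contribution is dominant for anyone with s > 1/4.8 = 0.2083 and zero contribution is dominant for anyone below.
The shares above 0.2083 belong to Ben, Eli and Farah, contributing 43 each; the remaining 2 contribute 0. Total contributed: 129.
Jia keeps 43 and receives 4.8 × 129 × 6/29 = 128.11 from the habitat fund, for a payoff of 171.11.

171.11 dollars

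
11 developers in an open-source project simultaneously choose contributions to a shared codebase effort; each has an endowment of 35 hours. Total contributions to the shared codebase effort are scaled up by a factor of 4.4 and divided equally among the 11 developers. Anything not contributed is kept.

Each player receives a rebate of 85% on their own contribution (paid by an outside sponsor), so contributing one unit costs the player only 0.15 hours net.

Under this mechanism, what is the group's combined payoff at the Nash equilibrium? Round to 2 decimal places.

2021.25 hours

Under the mechanism each unit contributed yields (4.4/11) / 0.15 = 2.6667 back to its contributor per unit of net cost, which exceeds 1, making full contribution the dominant choice for everyone.
So the Nash equilibrium is full contribution by all 11; the group earns 11 × (35 × 0.85 + 4.4 × 35) = 2021.25.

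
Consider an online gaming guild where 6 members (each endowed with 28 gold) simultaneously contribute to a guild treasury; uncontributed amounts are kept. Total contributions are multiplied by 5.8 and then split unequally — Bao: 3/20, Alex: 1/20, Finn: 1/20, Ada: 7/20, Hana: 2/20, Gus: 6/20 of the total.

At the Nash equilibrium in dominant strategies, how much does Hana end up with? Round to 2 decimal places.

60.48 gold

Each unit j contributes comes back to j as 5.8 × (j's share), so j prefers to contribute only if that share exceeds 1/5.8 = 0.1724; otherwise keeping the unit dominates.
Ada and Gus clear that bar, contributing 28 each; the remaining 4 contribute 0. Total contributed: 56.
Hana keeps 28 and receives 5.8 × 56 × 2/20 = 32.48 from the guild treasury, for a payoff of 60.48.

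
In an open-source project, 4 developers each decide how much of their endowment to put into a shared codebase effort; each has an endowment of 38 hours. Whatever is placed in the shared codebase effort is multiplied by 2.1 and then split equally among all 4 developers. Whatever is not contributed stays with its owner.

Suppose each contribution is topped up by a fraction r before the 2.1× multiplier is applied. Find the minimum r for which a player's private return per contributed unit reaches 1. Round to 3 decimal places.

With matching at rate r, one contributed unit becomes (1 + r) in the shared codebase effort and returns 2.1 × (1 + r) / 4 to the contributor.
Setting this equal to 1: 1 + r = 4/2.1 = 1.9048.
So the minimum matching rate is r = 1.9048 − 1 = 0.905.

0.905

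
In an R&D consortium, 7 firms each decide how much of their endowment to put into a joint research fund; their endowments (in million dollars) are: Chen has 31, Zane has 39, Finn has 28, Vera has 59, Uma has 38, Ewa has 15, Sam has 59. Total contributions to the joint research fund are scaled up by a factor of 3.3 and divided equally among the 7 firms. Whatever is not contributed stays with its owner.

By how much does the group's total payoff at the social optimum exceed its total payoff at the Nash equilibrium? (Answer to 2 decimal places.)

618.70 million dollars

The private return per contributed unit is 3.3/7 = 0.4714 < 1 for every player regardless of endowment, so the Nash equilibrium is zero contribution and the group total is Σ E_j = 31 + 39 + 28 + 59 + 38 + 15 + 59 = 269.
Each contributed unit returns 3.300 to the group, so the social optimum is full contribution by everyone: group total = 3.300 × 269 = 887.70.
Efficiency loss = (3.300 − 1) × 269 = 618.70.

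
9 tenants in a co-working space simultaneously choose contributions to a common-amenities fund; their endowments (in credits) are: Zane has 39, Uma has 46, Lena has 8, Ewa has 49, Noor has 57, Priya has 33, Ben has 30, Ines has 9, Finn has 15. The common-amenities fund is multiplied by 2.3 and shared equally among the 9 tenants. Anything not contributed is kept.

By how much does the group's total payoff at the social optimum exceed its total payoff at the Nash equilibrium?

371.80 credits

The private return per contributed unit is 2.3/9 = 0.2556 < 1 for every player regardless of endowment, so the Nash equilibrium is zero contribution and the group total is Σ E_j = 39 + 46 + 8 + 49 + 57 + 33 + 30 + 9 + 15 = 286.
Each contributed unit returns 2.300 to the group, so the social optimum is full contribution by everyone: group total = 2.300 × 286 = 657.80.
Efficiency loss = (2.300 − 1) × 286 = 371.80.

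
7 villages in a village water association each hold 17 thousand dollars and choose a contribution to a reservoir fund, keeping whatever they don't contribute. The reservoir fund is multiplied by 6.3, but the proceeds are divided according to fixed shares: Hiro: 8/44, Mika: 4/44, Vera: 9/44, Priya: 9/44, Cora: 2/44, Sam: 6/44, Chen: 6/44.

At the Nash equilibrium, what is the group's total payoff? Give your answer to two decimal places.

Each unit j contributes comes back to j as 6.3 × (j's share), so j prefers to contribute only if that share exceeds 1/6.3 = 0.1587; otherwise keeping the unit dominates.
The shares above 0.1587 belong to Hiro, Vera and Priya, contributing 17 each; the remaining 4 contribute 0. Total contributed: 51.
The reservoir fund pays out 6.3 × 51 = 321.30 in total (split across the unequal shares, but the aggregate is all that matters for the group sum).
The 4 free-riders keep 17 each, adding 68. Group total = 68 + 321.30 = 389.30.

389.30 thousand dollars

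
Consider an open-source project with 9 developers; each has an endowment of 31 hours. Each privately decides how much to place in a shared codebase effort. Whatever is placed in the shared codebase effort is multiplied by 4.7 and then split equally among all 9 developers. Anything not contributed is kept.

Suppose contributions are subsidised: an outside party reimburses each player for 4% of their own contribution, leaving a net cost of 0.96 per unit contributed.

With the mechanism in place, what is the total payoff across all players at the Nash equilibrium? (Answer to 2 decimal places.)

Even with the mechanism, each unit contributed returns only (4.7/9) / 0.96 = 0.5440 per unit of net cost, so contributing nothing is still dominant.
At the Nash equilibrium no one contributes; group total payoff = 9 × 31 = 279.

279.00 hours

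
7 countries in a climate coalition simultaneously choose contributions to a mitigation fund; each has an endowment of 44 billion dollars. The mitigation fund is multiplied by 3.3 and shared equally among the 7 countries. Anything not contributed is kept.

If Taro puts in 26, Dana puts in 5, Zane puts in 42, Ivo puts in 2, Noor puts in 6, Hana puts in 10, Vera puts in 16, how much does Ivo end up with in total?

Total contributed: 26 + 5 + 42 + 2 + 6 + 10 + 16 = 107.
Each receives 3.3 × 107 / 7 = 50.44 from the mitigation fund.
Ivo keeps 44 − 2 = 42, so Ivo's payoff is 42 + 50.44 = 92.44.

92.44 billion dollars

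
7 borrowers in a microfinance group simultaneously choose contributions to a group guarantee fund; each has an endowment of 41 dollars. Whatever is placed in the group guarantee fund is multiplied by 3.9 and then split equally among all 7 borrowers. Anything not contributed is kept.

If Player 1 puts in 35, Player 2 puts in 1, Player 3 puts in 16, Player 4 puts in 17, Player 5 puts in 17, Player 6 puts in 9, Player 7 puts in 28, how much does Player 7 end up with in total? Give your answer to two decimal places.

81.53 dollars

Total contributed: 35 + 1 + 16 + 17 + 17 + 9 + 28 = 123.
Each receives 3.9 × 123 / 7 = 68.53 from the group guarantee fund.
Player 7 keeps 41 − 28 = 13, so Player 7's payoff is 13 + 68.53 = 81.53.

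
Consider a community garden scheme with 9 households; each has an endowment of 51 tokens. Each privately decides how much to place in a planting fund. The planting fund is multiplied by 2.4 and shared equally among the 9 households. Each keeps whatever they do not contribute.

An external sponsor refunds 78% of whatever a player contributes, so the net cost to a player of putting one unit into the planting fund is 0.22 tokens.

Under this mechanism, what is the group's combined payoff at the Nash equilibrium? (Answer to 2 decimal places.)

1459.62 tokens

The effective private return per unit is now (2.4/9) / 0.22 = 1.2121 > 1, so every player's dominant strategy flips to full contribution.
So the Nash equilibrium is full contribution by all 9; the group earns 9 × (51 × 0.78 + 2.4 × 51) = 1459.62.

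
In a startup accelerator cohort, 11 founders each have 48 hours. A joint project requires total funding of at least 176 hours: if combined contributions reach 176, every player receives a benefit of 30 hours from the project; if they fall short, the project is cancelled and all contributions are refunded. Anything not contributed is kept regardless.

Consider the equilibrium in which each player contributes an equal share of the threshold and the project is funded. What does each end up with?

62 hours

Equal share of the threshold: 176/11 = 16.
At this profile no one gains by cutting their contribution: any cut drops the total below 176, the project is cancelled, contributions are refunded, and the deviator ends with 48, which is less than 48 − 16 + 30 = 62. Contributing more than 16 just wastes the excess. So contributing exactly 16 is a best response.
Each player's payoff: 48 − 16 + 30 = 62.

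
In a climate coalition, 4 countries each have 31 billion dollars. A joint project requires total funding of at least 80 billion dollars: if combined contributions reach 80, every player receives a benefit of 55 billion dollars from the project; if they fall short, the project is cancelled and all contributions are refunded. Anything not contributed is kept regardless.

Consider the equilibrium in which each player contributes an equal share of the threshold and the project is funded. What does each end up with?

Equal share of the threshold: 80/4 = 20.
At this profile no one gains by cutting their contribution: any cut drops the total below 80, the project is cancelled, contributions are refunded, and the deviator ends with 31, which is less than 31 − 20 + 55 = 66. Contributing more than 20 just wastes the excess. So contributing exactly 20 is a best response.
Each player's payoff: 31 − 20 + 55 = 66.

66 billion dollars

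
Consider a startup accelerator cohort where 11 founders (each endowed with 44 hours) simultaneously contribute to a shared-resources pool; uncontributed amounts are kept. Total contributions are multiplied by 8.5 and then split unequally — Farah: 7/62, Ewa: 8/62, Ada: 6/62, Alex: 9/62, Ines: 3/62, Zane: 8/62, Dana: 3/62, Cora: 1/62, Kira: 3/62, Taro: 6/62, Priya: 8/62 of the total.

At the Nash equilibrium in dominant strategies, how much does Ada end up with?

188.77 hours

Player j's private return per contributed unit is 8.5 × (j's share). Contributing is weakly dominant for j when that share is at least 1/8.5 = 0.1176, and contributing 0 is dominant otherwise.
The shares above 0.1176 belong to Ewa, Alex, Zane and Priya, contributing 44 each; the remaining 7 contribute 0. Total contributed: 176.
Ada keeps 44 and receives 8.5 × 176 × 6/62 = 144.77 from the shared-resources pool, for a payoff of 188.77.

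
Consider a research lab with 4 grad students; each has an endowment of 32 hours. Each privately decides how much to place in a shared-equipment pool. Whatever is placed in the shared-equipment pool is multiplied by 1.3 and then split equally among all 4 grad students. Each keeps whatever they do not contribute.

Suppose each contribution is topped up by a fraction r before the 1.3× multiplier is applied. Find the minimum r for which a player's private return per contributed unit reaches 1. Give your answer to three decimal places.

2.077

With matching at rate r, one contributed unit becomes (1 + r) in the shared-equipment pool and returns 1.3 × (1 + r) / 4 to the contributor.
Setting this equal to 1: 1 + r = 4/1.3 = 3.0769.
So the minimum matching rate is r = 3.0769 − 1 = 2.077.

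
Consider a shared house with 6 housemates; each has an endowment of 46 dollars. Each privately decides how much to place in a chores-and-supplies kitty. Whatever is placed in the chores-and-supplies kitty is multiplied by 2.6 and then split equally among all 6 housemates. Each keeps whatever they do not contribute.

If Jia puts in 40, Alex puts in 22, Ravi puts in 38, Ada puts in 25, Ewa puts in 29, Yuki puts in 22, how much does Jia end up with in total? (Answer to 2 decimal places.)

Total contributed: 40 + 22 + 38 + 25 + 29 + 22 = 176.
Each receives 2.6 × 176 / 6 = 76.27 from the chores-and-supplies kitty.
Jia keeps 46 − 40 = 6, so Jia's payoff is 6 + 76.27 = 82.27.

82.27 dollars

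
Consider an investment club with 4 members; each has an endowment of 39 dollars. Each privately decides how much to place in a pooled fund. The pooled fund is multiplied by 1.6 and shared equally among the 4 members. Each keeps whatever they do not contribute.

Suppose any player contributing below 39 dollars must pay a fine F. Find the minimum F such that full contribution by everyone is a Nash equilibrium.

Given the others contribute fully, the best deviation is to contribute 0 (any partial contribution still incurs the fine and gives up units whose private return 0.4000 is below 1).
Deviating from 39 to 0 saves 39 dollars but forfeits the deviator's share of the drop in the pooled fund: 1.6/4 × 39 = 15.60.
So the deviation gain is 39 − 15.60 = 23.40, and the fine must be at least 23.40 dollars to wipe it out.

23.40 dollars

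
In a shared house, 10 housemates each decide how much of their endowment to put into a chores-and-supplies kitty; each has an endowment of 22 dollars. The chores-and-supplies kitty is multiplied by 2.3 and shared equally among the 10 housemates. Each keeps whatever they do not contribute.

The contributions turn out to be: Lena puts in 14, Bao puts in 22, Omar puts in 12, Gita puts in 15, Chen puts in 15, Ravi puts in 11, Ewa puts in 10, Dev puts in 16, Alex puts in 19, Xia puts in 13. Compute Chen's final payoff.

Total contributed: 14 + 22 + 12 + 15 + 15 + 11 + 10 + 16 + 19 + 13 = 147.
Each receives 2.3 × 147 / 10 = 33.81 from the chores-and-supplies kitty.
Chen keeps 22 − 15 = 7, so Chen's payoff is 7 + 33.81 = 40.81.

40.81 dollars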